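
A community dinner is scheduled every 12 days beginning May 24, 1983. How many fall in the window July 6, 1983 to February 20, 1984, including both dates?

Occurrences land 12·i days after May 24, 1983 for i = 0, 1, 2, …
July 6, 1983 is 43 days after the start; 43 ÷ 12 = 3 remainder 7; since the remainder is 7, round up to i = 4. First occurrence in the window: #5 on July 11, 1983 (4×12 = 48 days in).
February 20, 1984 is 272 days after the start; 272 ÷ 12 = 22 remainder 8. Last occurrence in the window: #23 on February 12, 1984.
Occurrences #5 through #23: 19 in total.

19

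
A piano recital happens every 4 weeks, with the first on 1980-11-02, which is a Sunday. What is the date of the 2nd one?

The 2nd occurrence is 1 interval after the first: 1 × 28 = 28 days after 1980-11-02.
28 days later is 1980-11-30.

1980-11-30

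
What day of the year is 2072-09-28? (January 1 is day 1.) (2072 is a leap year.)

Days in months before September: 31 + 29 + 31 + 30 + 31 + 30 + 31 + 31 = 244.
Plus 28 days into September → day 272.

272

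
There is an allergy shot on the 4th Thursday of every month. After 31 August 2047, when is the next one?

26 September 2047

August 2047 starts on a Thursday; its first Thursday is the 1st, so the 4th Thursday is the 22nd — 22 August 2047.
That is not after 31 August 2047, so look at September 2047.
September 2047 starts on a Sunday; its first Thursday is the 5th, so the 4th Thursday is the 26th — 26 September 2047.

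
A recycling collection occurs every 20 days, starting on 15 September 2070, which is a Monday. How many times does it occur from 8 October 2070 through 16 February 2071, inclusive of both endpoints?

6

Occurrences land 20·i days after 15 September 2070 for i = 0, 1, 2, …
8 October 2070 is 23 days after the start; 23 ÷ 20 = 1 remainder 3; since the remainder is 3, round up to i = 2. First occurrence in the window: #3 on 25 October 2070 (2×20 = 40 days in).
16 February 2071 is 154 days after the start; 154 ÷ 20 = 7 remainder 14. Last occurrence in the window: #8 on 2 February 2071.
Occurrences #3 through #8: 6 in total.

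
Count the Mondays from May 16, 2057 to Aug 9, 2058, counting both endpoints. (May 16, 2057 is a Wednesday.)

May 16, 2057 is a Wednesday; the first Monday on or after it is May 21, 2057 (5 days later).
From May 21, 2057 to Aug 9, 2058: 224 + 221 = 445 days (rest of 2057, to Aug 9, 2058 in 2058).
445 ÷ 7 = 63 full weeks with remainder 4, so 63 more Mondays after the first → 64.

64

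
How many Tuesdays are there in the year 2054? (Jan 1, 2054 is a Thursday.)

Jan 1, 2054 is a Thursday; the first Tuesday on or after it is Jan 6, 2054 (5 days later).
From Jan 6, 2054 to Dec 31, 2054: 25 + 28 + 31 + 30 + 31 + 30 + 31 + 31 + 30 + 31 + 30 + 31 = 359 days (rest of Jan, Feb, Mar, Apr, May, Jun, Jul, Aug, Sep, Oct, Nov, Dec).
359 ÷ 7 = 51 full weeks with remainder 2, so 51 more Tuesdays after the first → 52.

52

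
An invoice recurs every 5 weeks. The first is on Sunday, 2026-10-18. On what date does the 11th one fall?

2027-10-03

The 11th occurrence is 10 intervals after the first: 10 × 35 = 350 days after 2026-10-18.
October has 31 days — 13 days to the end of October leaves 337.
November has 30 days (307 left).
December has 31 days (276 left).
January has 31 days (245 left).
February has 28 days (217 left).
March has 31 days (186 left).
April has 30 days (156 left).
May has 31 days (125 left).
June has 30 days (95 left).
July has 31 days (64 left).
August has 31 days (33 left).
September has 30 days (3 left).
3 days into October → 2027-10-03.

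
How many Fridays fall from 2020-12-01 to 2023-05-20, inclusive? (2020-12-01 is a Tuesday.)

2020-12-01 is a Tuesday; the first Friday on or after it is 2020-12-04 (3 days later).
From 2020-12-04 to 2023-05-20: 27 + 365 + 365 + 140 = 897 days (rest of 2020, 2021, 2022, to 2023-05-20 in 2023).
897 ÷ 7 = 128 full weeks with remainder 1, so 128 more Fridays after the first → 129.

129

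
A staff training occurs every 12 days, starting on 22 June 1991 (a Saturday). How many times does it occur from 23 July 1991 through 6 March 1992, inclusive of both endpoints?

Occurrences land 12·i days after 22 June 1991 for i = 0, 1, 2, …
23 July 1991 is 31 days after the start; 31 ÷ 12 = 2 remainder 7; since the remainder is 7, round up to i = 3. First occurrence in the window: #4 on 28 July 1991 (3×12 = 36 days in).
6 March 1992 is 258 days after the start; 258 ÷ 12 = 21 remainder 6. Last occurrence in the window: #22 on 29 February 1992.
Occurrences #4 through #22: 19 in total.

19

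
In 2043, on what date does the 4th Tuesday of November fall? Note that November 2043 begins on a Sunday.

November 2043 begins on a Sunday, so the first Tuesday is November 3 (2 days later).
The 4th Tuesday is 3 weeks later: 3 + 21 = 24.

2043-11-24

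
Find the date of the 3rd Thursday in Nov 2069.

Nov 2069 begins on a Friday, so the first Thursday is Nov 7 (6 days later).
The 3rd Thursday is 2 weeks later: 7 + 14 = 21.

Nov 21, 2069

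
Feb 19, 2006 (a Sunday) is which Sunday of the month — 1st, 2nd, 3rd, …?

3rd

Day 19 falls in week ⌈19/7⌉ of the month.
Days 1–7 hold the 1st Sunday, 8–14 the 2nd, 15–21 the 3rd, 22–28 the 4th, 29–31 the 5th.
19 is in the range for the 3rd.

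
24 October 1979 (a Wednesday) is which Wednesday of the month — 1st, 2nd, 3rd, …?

Day 24 falls in week ⌈24/7⌉ of the month.
Days 1–7 hold the 1st Wednesday, 8–14 the 2nd, 15–21 the 3rd, 22–28 the 4th, 29–31 the 5th.
24 is in the range for the 4th.

4th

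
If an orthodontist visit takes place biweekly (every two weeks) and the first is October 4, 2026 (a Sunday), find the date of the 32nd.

December 12, 2027

The 32nd occurrence is 31 intervals after the first: 31 × 14 = 434 days after October 4, 2026.
October has 31 days — 27 days to the end of October leaves 407.
From end of October to end of 2026 is 61 days (346 left).
January has 31 days (315 left).
February has 28 days (287 left).
March has 31 days (256 left).
April has 30 days (226 left).
May has 31 days (195 left).
June has 30 days (165 left).
July has 31 days (134 left).
August has 31 days (103 left).
September has 30 days (73 left).
October has 31 days (42 left).
November has 30 days (12 left).
12 days into December → December 12, 2027.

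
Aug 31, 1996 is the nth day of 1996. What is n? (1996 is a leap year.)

244

Days in months before Aug: 31 + 29 + 31 + 30 + 31 + 30 + 31 = 213.
Plus 31 days into Aug → day 244.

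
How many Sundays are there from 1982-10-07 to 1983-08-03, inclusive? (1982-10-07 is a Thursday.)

1982-10-07 is a Thursday; the first Sunday on or after it is 1982-10-10 (3 days later).
From 1982-10-10 to 1983-08-03: 21 + 30 + 31 + 31 + 28 + 31 + 30 + 31 + 30 + 31 + 3 = 297 days (rest of October, November, December, January, February, March, April, May, June, July, August).
297 ÷ 7 = 42 full weeks with remainder 3, so 42 more Sundays after the first → 43.

43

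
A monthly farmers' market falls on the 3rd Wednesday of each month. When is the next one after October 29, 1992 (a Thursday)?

October 1992 starts on a Thursday; its first Wednesday is the 7th, so the 3rd Wednesday is the 21st — October 21, 1992.
That is not after October 29, 1992, so look at November 1992.
November 1992 starts on a Sunday; its first Wednesday is the 4th, so the 3rd Wednesday is the 18th — November 18, 1992.

November 18, 1992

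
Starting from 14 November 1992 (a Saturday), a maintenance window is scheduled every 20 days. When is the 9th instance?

The 9th occurrence is 8 intervals after the first: 8 × 20 = 160 days after 14 November 1992.
November has 30 days — 16 days to the end of November leaves 144.
December has 31 days (113 left).
January has 31 days (82 left).
February has 28 days (54 left).
March has 31 days (23 left).
23 days into April → 23 April 1993.

23 April 1993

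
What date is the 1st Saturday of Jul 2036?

Jul 5, 2036

The first Saturday of Jul 2036 is Jul 5.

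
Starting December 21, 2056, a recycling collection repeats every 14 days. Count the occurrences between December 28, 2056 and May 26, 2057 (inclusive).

11

Occurrences land 14·i days after December 21, 2056 for i = 0, 1, 2, …
December 28, 2056 is 7 days after the start; 7 ÷ 14 = 0 remainder 7; since the remainder is 7, round up to i = 1. First occurrence in the window: #2 on January 4, 2057 (1×14 = 14 days in).
May 26, 2057 is 156 days after the start; 156 ÷ 14 = 11 remainder 2. Last occurrence in the window: #12 on May 24, 2057.
Occurrences #2 through #12: 11 in total.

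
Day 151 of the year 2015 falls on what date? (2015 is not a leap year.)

2015-05-31

January has 31 days (151 − 31 = 120 remain).
February has 28 days (120 − 28 = 92 remain).
March has 31 days (92 − 31 = 61 remain).
April has 30 days (61 − 30 = 31 remain).
31 into May → May 31.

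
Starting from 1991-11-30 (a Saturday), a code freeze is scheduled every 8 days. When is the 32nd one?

1992-08-04

The 32nd occurrence is 31 intervals after the first: 31 × 8 = 248 days after 1991-11-30.
November has 30 days — 0 days to the end of November leaves 248.
December has 31 days (217 left).
January has 31 days (186 left).
February has 29 days (157 left).
March has 31 days (126 left).
April has 30 days (96 left).
May has 31 days (65 left).
June has 30 days (35 left).
July has 31 days (4 left).
4 days into August → 1992-08-04.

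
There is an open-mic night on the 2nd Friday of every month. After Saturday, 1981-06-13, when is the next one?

June 1981 starts on a Monday; its first Friday is the 5th, so the 2nd Friday is the 12th — 1981-06-12.
That is not after 1981-06-13, so look at July 1981.
July 1981 starts on a Wednesday; its first Friday is the 3rd, so the 2nd Friday is the 10th — 1981-07-10.

1981-07-10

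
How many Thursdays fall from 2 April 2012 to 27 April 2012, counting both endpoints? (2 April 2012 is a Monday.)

4

2 April 2012 is a Monday; the first Thursday on or after it is 5 April 2012 (3 days later).
From 5 April 2012 to 27 April 2012 is 27 − 5 = 22 days.
22 ÷ 7 = 3 full weeks with remainder 1, so 3 more Thursdays after the first → 4.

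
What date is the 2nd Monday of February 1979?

The first Monday of February 1979 is February 5.
The 2nd Monday is 1 weeks later: 5 + 7 = 12.

February 12, 1979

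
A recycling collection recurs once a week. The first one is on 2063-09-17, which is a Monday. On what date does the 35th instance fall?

2064-05-12

The 35th occurrence is 34 intervals after the first: 34 × 7 = 238 days after 2063-09-17.
September has 30 days — 13 days to the end of September leaves 225.
October has 31 days (194 left).
November has 30 days (164 left).
December has 31 days (133 left).
January has 31 days (102 left).
February has 29 days (73 left).
March has 31 days (42 left).
April has 30 days (12 left).
12 days into May → 2064-05-12.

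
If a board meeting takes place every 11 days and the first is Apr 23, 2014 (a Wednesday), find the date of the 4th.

The 4th occurrence is 3 intervals after the first: 3 × 11 = 33 days after Apr 23, 2014.
Apr has 30 days — 7 days to the end of Apr leaves 26.
26 days into May → May 26, 2014.

May 26, 2014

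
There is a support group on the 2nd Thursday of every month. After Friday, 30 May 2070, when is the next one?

12 June 2070

May 2070 starts on a Thursday; its first Thursday is the 1st, so the 2nd Thursday is the 8th — 8 May 2070.
That is not after 30 May 2070, so look at June 2070.
June 2070 starts on a Sunday; its first Thursday is the 5th, so the 2nd Thursday is the 12th — 12 June 2070.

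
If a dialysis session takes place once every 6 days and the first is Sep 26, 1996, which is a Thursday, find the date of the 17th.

The 17th occurrence is 16 intervals after the first: 16 × 6 = 96 days after Sep 26, 1996.
Sep has 30 days — 4 days to the end of Sep leaves 92.
Oct has 31 days (61 left).
Nov has 30 days (31 left).
31 days into Dec → Dec 31, 1996.

Dec 31, 1996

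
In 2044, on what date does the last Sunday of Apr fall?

Apr 2044 begins on a Friday, so the first Sunday is Apr 3 (2 days later).
Apr 2044 has 30 days. Adding weeks: 3, 10, 17, 24 — the last one ≤ 30 is the 24th.

Apr 24, 2044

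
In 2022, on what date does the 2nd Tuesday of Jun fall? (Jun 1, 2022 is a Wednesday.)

Jun 14, 2022

Jun 2022 begins on a Wednesday, so the first Tuesday is Jun 7 (6 days later).
The 2nd Tuesday is 1 weeks later: 7 + 7 = 14.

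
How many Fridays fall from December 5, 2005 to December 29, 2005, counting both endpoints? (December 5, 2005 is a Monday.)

3

December 5, 2005 is a Monday; the first Friday on or after it is December 9, 2005 (4 days later).
From December 9, 2005 to December 29, 2005 is 29 − 9 = 20 days.
20 ÷ 7 = 2 full weeks with remainder 6, so 2 more Fridays after the first → 3.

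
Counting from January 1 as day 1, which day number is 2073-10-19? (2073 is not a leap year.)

Days in months before October: 31 + 28 + 31 + 30 + 31 + 30 + 31 + 31 + 30 = 273.
Plus 19 days into October → day 292.

292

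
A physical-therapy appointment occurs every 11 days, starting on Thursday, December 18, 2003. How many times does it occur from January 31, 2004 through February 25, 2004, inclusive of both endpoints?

3

Occurrences land 11·i days after December 18, 2003 for i = 0, 1, 2, …
January 31, 2004 is 44 days after the start; 44 ÷ 11 = 4 remainder 0. First occurrence in the window: #5 on January 31, 2004 (4×11 = 44 days in).
February 25, 2004 is 69 days after the start; 69 ÷ 11 = 6 remainder 3. Last occurrence in the window: #7 on February 22, 2004.
Occurrences #5 through #7: 3 in total.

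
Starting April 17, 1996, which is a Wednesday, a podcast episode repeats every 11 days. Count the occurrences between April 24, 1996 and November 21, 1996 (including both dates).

19

Occurrences land 11·i days after April 17, 1996 for i = 0, 1, 2, …
April 24, 1996 is 7 days after the start; 7 ÷ 11 = 0 remainder 7; since the remainder is 7, round up to i = 1. First occurrence in the window: #2 on April 28, 1996 (1×11 = 11 days in).
November 21, 1996 is 218 days after the start; 218 ÷ 11 = 19 remainder 9. Last occurrence in the window: #20 on November 12, 1996.
Occurrences #2 through #20: 19 in total.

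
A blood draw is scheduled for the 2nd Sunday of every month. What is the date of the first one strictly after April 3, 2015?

April 2015 starts on a Wednesday; its first Sunday is the 5th, so the 2nd Sunday is the 12th — April 12, 2015.
April 12, 2015 is after April 3, 2015, so that is the next one.

April 12, 2015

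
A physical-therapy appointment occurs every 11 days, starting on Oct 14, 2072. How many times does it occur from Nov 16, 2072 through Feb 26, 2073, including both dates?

10

Occurrences land 11·i days after Oct 14, 2072 for i = 0, 1, 2, …
Nov 16, 2072 is 33 days after the start; 33 ÷ 11 = 3 remainder 0. First occurrence in the window: #4 on Nov 16, 2072 (3×11 = 33 days in).
Feb 26, 2073 is 135 days after the start; 135 ÷ 11 = 12 remainder 3. Last occurrence in the window: #13 on Feb 23, 2073.
Occurrences #4 through #13: 10 in total.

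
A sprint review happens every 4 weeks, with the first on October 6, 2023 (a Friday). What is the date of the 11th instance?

July 12, 2024

The 11th occurrence is 10 intervals after the first: 10 × 28 = 280 days after October 6, 2023.
October has 31 days — 25 days to the end of October leaves 255.
November has 30 days (225 left).
December has 31 days (194 left).
January has 31 days (163 left).
February has 29 days (134 left).
March has 31 days (103 left).
April has 30 days (73 left).
May has 31 days (42 left).
June has 30 days (12 left).
12 days into July → July 12, 2024.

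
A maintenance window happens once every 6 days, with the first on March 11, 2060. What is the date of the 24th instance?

July 27, 2060

The 24th occurrence is 23 intervals after the first: 23 × 6 = 138 days after March 11, 2060.
March has 31 days — 20 days to the end of March leaves 118.
April has 30 days (88 left).
May has 31 days (57 left).
June has 30 days (27 left).
27 days into July → July 27, 2060.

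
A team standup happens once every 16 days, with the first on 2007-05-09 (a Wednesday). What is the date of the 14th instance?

2007-12-03

The 14th occurrence is 13 intervals after the first: 13 × 16 = 208 days after 2007-05-09.
May has 31 days — 22 days to the end of May leaves 186.
June has 30 days (156 left).
July has 31 days (125 left).
August has 31 days (94 left).
September has 30 days (64 left).
October has 31 days (33 left).
November has 30 days (3 left).
3 days into December → 2007-12-03.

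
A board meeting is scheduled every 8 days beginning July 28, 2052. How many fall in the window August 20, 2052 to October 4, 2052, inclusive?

Occurrences land 8·i days after July 28, 2052 for i = 0, 1, 2, …
August 20, 2052 is 23 days after the start; 23 ÷ 8 = 2 remainder 7; since the remainder is 7, round up to i = 3. First occurrence in the window: #4 on August 21, 2052 (3×8 = 24 days in).
October 4, 2052 is 68 days after the start; 68 ÷ 8 = 8 remainder 4. Last occurrence in the window: #9 on September 30, 2052.
Occurrences #4 through #9: 6 in total.

6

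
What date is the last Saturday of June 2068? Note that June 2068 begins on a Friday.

June 2068 begins on a Friday, so the first Saturday is June 2 (1 day later).
June 2068 has 30 days. Adding weeks: 2, 9, 16, 23, 30 — the last one ≤ 30 is the 30th.

June 30, 2068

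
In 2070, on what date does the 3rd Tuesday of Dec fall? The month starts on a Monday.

Dec 16, 2070

Dec 2070 begins on a Monday, so the first Tuesday is Dec 2 (1 day later).
The 3rd Tuesday is 2 weeks later: 2 + 14 = 16.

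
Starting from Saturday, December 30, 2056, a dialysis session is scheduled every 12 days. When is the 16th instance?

June 28, 2057

The 16th occurrence is 15 intervals after the first: 15 × 12 = 180 days after December 30, 2056.
December has 31 days — 1 day to the end of December leaves 179.
January has 31 days (148 left).
February has 28 days (120 left).
March has 31 days (89 left).
April has 30 days (59 left).
May has 31 days (28 left).
28 days into June → June 28, 2057.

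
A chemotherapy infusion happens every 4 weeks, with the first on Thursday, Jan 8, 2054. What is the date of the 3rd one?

Mar 5, 2054

The 3rd occurrence is 2 intervals after the first: 2 × 28 = 56 days after Jan 8, 2054.
Jan has 31 days — 23 days to the end of Jan leaves 33.
Feb has 28 days (5 left).
5 days into Mar → Mar 5, 2054.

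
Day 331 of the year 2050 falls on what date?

Nov 27, 2050

Jan has 31 days (331 − 31 = 300 remain).
Feb has 28 days (300 − 28 = 272 remain).
Mar has 31 days (272 − 31 = 241 remain).
Apr has 30 days (241 − 30 = 211 remain).
May has 31 days (211 − 31 = 180 remain).
Jun has 30 days (180 − 30 = 150 remain).
Jul has 31 days (150 − 31 = 119 remain).
Aug has 31 days (119 − 31 = 88 remain).
Sep has 30 days (88 − 30 = 58 remain).
Oct has 31 days (58 − 31 = 27 remain).
27 into Nov → Nov 27.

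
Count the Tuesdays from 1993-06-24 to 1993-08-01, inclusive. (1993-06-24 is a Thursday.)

5

1993-06-24 is a Thursday; the first Tuesday on or after it is 1993-06-29 (5 days later).
From 1993-06-29 to 1993-08-01: 1 + 31 + 1 = 33 days (rest of June, July, August).
33 ÷ 7 = 4 full weeks with remainder 5, so 4 more Tuesdays after the first → 5.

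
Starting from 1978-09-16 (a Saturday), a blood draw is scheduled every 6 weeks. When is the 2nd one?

The 2nd occurrence is 1 interval after the first: 1 × 42 = 42 days after 1978-09-16.
September has 30 days — 14 days to the end of September leaves 28.
28 days into October → 1978-10-28.

1978-10-28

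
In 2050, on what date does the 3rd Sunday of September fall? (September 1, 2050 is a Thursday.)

September 2050 begins on a Thursday, so the first Sunday is September 4 (3 days later).
The 3rd Sunday is 2 weeks later: 4 + 14 = 18.

2050-09-18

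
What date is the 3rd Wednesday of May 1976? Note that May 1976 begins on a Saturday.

May 1976 begins on a Saturday, so the first Wednesday is May 5 (4 days later).
The 3rd Wednesday is 2 weeks later: 5 + 14 = 19.

1976-05-19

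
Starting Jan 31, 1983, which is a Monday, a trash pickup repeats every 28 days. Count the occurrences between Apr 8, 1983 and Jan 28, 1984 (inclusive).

Occurrences land 28·i days after Jan 31, 1983 for i = 0, 1, 2, …
Apr 8, 1983 is 67 days after the start; 67 ÷ 28 = 2 remainder 11; since the remainder is 11, round up to i = 3. First occurrence in the window: #4 on Apr 25, 1983 (3×28 = 84 days in).
Jan 28, 1984 is 362 days after the start; 362 ÷ 28 = 12 remainder 26. Last occurrence in the window: #13 on Jan 2, 1984.
Occurrences #4 through #13: 10 in total.

10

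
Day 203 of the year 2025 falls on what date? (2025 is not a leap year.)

January has 31 days (203 − 31 = 172 remain).
February has 28 days (172 − 28 = 144 remain).
March has 31 days (144 − 31 = 113 remain).
April has 30 days (113 − 30 = 83 remain).
May has 31 days (83 − 31 = 52 remain).
June has 30 days (52 − 30 = 22 remain).
22 into July → July 22.

2025-07-22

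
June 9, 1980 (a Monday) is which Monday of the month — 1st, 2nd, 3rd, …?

Day 9 falls in week ⌈9/7⌉ of the month.
Days 1–7 hold the 1st Monday, 8–14 the 2nd, 15–21 the 3rd, 22–28 the 4th, 29–31 the 5th.
9 is in the range for the 2nd.

2nd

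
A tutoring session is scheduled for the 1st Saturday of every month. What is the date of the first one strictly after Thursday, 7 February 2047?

February 2047 starts on a Friday, so its 1st Saturday is 2 February 2047 (1 day in).
That is not after 7 February 2047, so look at March 2047.
March 2047 starts on a Friday, so its 1st Saturday is 2 March 2047 (1 day in).

2 March 2047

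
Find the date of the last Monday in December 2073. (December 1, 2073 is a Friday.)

December 2073 begins on a Friday, so the first Monday is December 4 (3 days later).
December 2073 has 31 days. Adding weeks: 4, 11, 18, 25 — the last one ≤ 31 is the 25th.

25 December 2073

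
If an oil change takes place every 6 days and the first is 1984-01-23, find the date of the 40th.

1984-09-13

The 40th occurrence is 39 intervals after the first: 39 × 6 = 234 days after 1984-01-23.
January has 31 days — 8 days to the end of January leaves 226.
February has 29 days (197 left).
March has 31 days (166 left).
April has 30 days (136 left).
May has 31 days (105 left).
June has 30 days (75 left).
July has 31 days (44 left).
August has 31 days (13 left).
13 days into September → 1984-09-13.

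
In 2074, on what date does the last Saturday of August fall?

The first Saturday of August 2074 is August 4.
August 2074 has 31 days. Adding weeks: 4, 11, 18, 25 — the last one ≤ 31 is the 25th.

August 25, 2074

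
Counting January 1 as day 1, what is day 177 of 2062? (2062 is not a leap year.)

26 June 2062

January has 31 days (177 − 31 = 146 remain).
February has 28 days (146 − 28 = 118 remain).
March has 31 days (118 − 31 = 87 remain).
April has 30 days (87 − 30 = 57 remain).
May has 31 days (57 − 31 = 26 remain).
26 into June → June 26.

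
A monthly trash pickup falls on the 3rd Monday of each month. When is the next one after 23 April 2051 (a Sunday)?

April 2051 starts on a Saturday; its first Monday is the 3rd, so the 3rd Monday is the 17th — 17 April 2051.
That is not after 23 April 2051, so look at May 2051.
May 2051 starts on a Monday; its first Monday is the 1st, so the 3rd Monday is the 15th — 15 May 2051.

15 May 2051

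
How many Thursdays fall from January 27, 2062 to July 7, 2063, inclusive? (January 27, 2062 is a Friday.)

January 27, 2062 is a Friday; the first Thursday on or after it is February 2, 2062 (6 days later).
From February 2, 2062 to July 7, 2063: 332 + 188 = 520 days (rest of 2062, to July 7, 2063 in 2063).
520 ÷ 7 = 74 full weeks with remainder 2, so 74 more Thursdays after the first → 75.

75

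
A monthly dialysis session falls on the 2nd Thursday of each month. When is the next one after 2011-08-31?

2011-09-08

August 2011 starts on a Monday; its first Thursday is the 4th, so the 2nd Thursday is the 11th — 2011-08-11.
That is not after 2011-08-31, so look at September 2011.
September 2011 starts on a Thursday; its first Thursday is the 1st, so the 2nd Thursday is the 8th — 2011-09-08.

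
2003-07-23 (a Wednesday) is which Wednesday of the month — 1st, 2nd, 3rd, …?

4th

Day 23 falls in week ⌈23/7⌉ of the month.
Days 1–7 hold the 1st Wednesday, 8–14 the 2nd, 15–21 the 3rd, 22–28 the 4th, 29–31 the 5th.
23 is in the range for the 4th.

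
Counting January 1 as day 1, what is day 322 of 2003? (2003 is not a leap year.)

Jan has 31 days (322 − 31 = 291 remain).
Feb has 28 days (291 − 28 = 263 remain).
Mar has 31 days (263 − 31 = 232 remain).
Apr has 30 days (232 − 30 = 202 remain).
May has 31 days (202 − 31 = 171 remain).
Jun has 30 days (171 − 30 = 141 remain).
Jul has 31 days (141 − 31 = 110 remain).
Aug has 31 days (110 − 31 = 79 remain).
Sep has 30 days (79 − 30 = 49 remain).
Oct has 31 days (49 − 31 = 18 remain).
18 into Nov → Nov 18.

Nov 18, 2003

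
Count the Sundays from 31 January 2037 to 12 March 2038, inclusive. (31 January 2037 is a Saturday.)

31 January 2037 is a Saturday; the first Sunday on or after it is 1 February 2037 (1 day later).
From 1 February 2037 to 12 March 2038: 333 + 71 = 404 days (rest of 2037, to 12 March 2038 in 2038).
404 ÷ 7 = 57 full weeks with remainder 5, so 57 more Sundays after the first → 58.

58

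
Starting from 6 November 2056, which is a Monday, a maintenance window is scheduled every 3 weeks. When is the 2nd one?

27 November 2056

The 2nd occurrence is 1 interval after the first: 1 × 21 = 21 days after 6 November 2056.
21 days later is 27 November 2056.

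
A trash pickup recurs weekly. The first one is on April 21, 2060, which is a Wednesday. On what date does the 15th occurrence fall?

The 15th occurrence is 14 intervals after the first: 14 × 7 = 98 days after April 21, 2060.
April has 30 days — 9 days to the end of April leaves 89.
May has 31 days (58 left).
June has 30 days (28 left).
28 days into July → July 28, 2060.

July 28, 2060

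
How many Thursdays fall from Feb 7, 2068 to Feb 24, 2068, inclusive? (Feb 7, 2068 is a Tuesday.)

Feb 7, 2068 is a Tuesday; the first Thursday on or after it is Feb 9, 2068 (2 days later).
From Feb 9, 2068 to Feb 24, 2068 is 24 − 9 = 15 days.
15 ÷ 7 = 2 full weeks with remainder 1, so 2 more Thursdays after the first → 3.

3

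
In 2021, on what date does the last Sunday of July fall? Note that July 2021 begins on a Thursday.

July 2021 begins on a Thursday, so the first Sunday is July 4 (3 days later).
July 2021 has 31 days. Adding weeks: 4, 11, 18, 25 — the last one ≤ 31 is the 25th.

July 25, 2021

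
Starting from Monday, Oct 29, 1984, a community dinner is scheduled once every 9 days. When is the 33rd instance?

Aug 13, 1985

The 33rd occurrence is 32 intervals after the first: 32 × 9 = 288 days after Oct 29, 1984.
Oct has 31 days — 2 days to the end of Oct leaves 286.
Nov has 30 days (256 left).
Dec has 31 days (225 left).
Jan has 31 days (194 left).
Feb has 28 days (166 left).
Mar has 31 days (135 left).
Apr has 30 days (105 left).
May has 31 days (74 left).
Jun has 30 days (44 left).
Jul has 31 days (13 left).
13 days into Aug → Aug 13, 1985.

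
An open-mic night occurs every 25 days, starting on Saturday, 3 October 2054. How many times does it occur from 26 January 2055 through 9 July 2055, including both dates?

Occurrences land 25·i days after 3 October 2054 for i = 0, 1, 2, …
26 January 2055 is 115 days after the start; 115 ÷ 25 = 4 remainder 15; since the remainder is 15, round up to i = 5. First occurrence in the window: #6 on 5 February 2055 (5×25 = 125 days in).
9 July 2055 is 279 days after the start; 279 ÷ 25 = 11 remainder 4. Last occurrence in the window: #12 on 5 July 2055.
Occurrences #6 through #12: 7 in total.

7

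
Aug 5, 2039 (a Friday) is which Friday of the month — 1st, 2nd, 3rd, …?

Day 5 falls in week ⌈5/7⌉ of the month.
Days 1–7 hold the 1st Friday, 8–14 the 2nd, 15–21 the 3rd, 22–28 the 4th, 29–31 the 5th.
5 is in the range for the 1st.

1st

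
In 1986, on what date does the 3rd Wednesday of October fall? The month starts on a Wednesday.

October 1986 begins on a Wednesday, so the first Wednesday is October 1.
The 3rd Wednesday is 2 weeks later: 1 + 14 = 15.

15 October 1986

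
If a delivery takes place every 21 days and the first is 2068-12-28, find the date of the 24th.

The 24th occurrence is 23 intervals after the first: 23 × 21 = 483 days after 2068-12-28.
December has 31 days — 3 days to the end of December leaves 480.
2069 has 365 days (115 left).
January has 31 days (84 left).
February has 28 days (56 left).
March has 31 days (25 left).
25 days into April → 2070-04-25.

2070-04-25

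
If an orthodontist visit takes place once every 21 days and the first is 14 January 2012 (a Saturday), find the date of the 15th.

3 November 2012

The 15th occurrence is 14 intervals after the first: 14 × 21 = 294 days after 14 January 2012.
January has 31 days — 17 days to the end of January leaves 277.
February has 29 days (248 left).
March has 31 days (217 left).
April has 30 days (187 left).
May has 31 days (156 left).
June has 30 days (126 left).
July has 31 days (95 left).
August has 31 days (64 left).
September has 30 days (34 left).
October has 31 days (3 left).
3 days into November → 3 November 2012.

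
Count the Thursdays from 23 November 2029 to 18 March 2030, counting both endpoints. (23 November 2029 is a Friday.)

16

23 November 2029 is a Friday; the first Thursday on or after it is 29 November 2029 (6 days later).
From 29 November 2029 to 18 March 2030: 1 + 31 + 31 + 28 + 18 = 109 days (rest of November, December, January, February, March).
109 ÷ 7 = 15 full weeks with remainder 4, so 15 more Thursdays after the first → 16.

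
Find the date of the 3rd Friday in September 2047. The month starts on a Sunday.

September 2047 begins on a Sunday, so the first Friday is September 6 (5 days later).
The 3rd Friday is 2 weeks later: 6 + 14 = 20.

2047-09-20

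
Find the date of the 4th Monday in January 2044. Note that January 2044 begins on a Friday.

25 January 2044

January 2044 begins on a Friday, so the first Monday is January 4 (3 days later).
The 4th Monday is 3 weeks later: 4 + 21 = 25.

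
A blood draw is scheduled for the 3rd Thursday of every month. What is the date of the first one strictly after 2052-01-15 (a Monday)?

2052-01-18

January 2052 starts on a Monday; its first Thursday is the 4th, so the 3rd Thursday is the 18th — 2052-01-18.
2052-01-18 is after 2052-01-15, so that is the next one.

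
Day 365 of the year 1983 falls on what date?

January has 31 days (365 − 31 = 334 remain).
February has 28 days (334 − 28 = 306 remain).
March has 31 days (306 − 31 = 275 remain).
April has 30 days (275 − 30 = 245 remain).
May has 31 days (245 − 31 = 214 remain).
June has 30 days (214 − 30 = 184 remain).
July has 31 days (184 − 31 = 153 remain).
August has 31 days (153 − 31 = 122 remain).
September has 30 days (122 − 30 = 92 remain).
October has 31 days (92 − 31 = 61 remain).
November has 30 days (61 − 30 = 31 remain).
31 into December → December 31.

December 31, 1983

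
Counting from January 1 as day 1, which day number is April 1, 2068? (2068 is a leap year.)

92

Days in months before April: 31 + 29 + 31 = 91.
Plus 1 day into April → day 92.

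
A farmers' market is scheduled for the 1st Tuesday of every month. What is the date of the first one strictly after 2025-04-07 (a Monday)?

April 2025 starts on a Tuesday, so its 1st Tuesday is 2025-04-01.
That is not after 2025-04-07, so look at May 2025.
May 2025 starts on a Thursday, so its 1st Tuesday is 2025-05-06 (5 days in).

2025-05-06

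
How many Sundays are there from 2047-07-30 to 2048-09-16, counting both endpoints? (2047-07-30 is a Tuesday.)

59

2047-07-30 is a Tuesday; the first Sunday on or after it is 2047-08-04 (5 days later).
From 2047-08-04 to 2048-09-16: 149 + 260 = 409 days (rest of 2047, to 2048-09-16 in 2048).
409 ÷ 7 = 58 full weeks with remainder 3, so 58 more Sundays after the first → 59.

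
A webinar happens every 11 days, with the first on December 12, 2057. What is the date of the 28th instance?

October 5, 2058

The 28th occurrence is 27 intervals after the first: 27 × 11 = 297 days after December 12, 2057.
December has 31 days — 19 days to the end of December leaves 278.
January has 31 days (247 left).
February has 28 days (219 left).
March has 31 days (188 left).
April has 30 days (158 left).
May has 31 days (127 left).
June has 30 days (97 left).
July has 31 days (66 left).
August has 31 days (35 left).
September has 30 days (5 left).
5 days into October → October 5, 2058.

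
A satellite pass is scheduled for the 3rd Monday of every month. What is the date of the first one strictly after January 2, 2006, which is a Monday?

January 2006 starts on a Sunday; its first Monday is the 2nd, so the 3rd Monday is the 16th — January 16, 2006.
January 16, 2006 is after January 2, 2006, so that is the next one.

January 16, 2006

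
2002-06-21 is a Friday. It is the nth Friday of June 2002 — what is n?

3rd

Day 21 falls in week ⌈21/7⌉ of the month.
Days 1–7 hold the 1st Friday, 8–14 the 2nd, 15–21 the 3rd, 22–28 the 4th, 29–31 the 5th.
21 is in the range for the 3rd.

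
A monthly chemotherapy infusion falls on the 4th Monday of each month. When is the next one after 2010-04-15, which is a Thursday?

2010-04-26

April 2010 starts on a Thursday; its first Monday is the 5th, so the 4th Monday is the 26th — 2010-04-26.
2010-04-26 is after 2010-04-15, so that is the next one.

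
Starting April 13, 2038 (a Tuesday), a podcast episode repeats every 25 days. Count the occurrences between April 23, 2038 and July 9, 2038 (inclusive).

Occurrences land 25·i days after April 13, 2038 for i = 0, 1, 2, …
April 23, 2038 is 10 days after the start; 10 ÷ 25 = 0 remainder 10; since the remainder is 10, round up to i = 1. First occurrence in the window: #2 on May 8, 2038 (1×25 = 25 days in).
July 9, 2038 is 87 days after the start; 87 ÷ 25 = 3 remainder 12. Last occurrence in the window: #4 on June 27, 2038.
Occurrences #2 through #4: 3 in total.

3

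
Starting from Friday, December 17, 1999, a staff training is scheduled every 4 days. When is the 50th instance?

June 30, 2000

The 50th occurrence is 49 intervals after the first: 49 × 4 = 196 days after December 17, 1999.
December has 31 days — 14 days to the end of December leaves 182.
January has 31 days (151 left).
February has 29 days (122 left).
March has 31 days (91 left).
April has 30 days (61 left).
May has 31 days (30 left).
30 days into June → June 30, 2000.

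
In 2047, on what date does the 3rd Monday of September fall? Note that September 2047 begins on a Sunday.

September 2047 begins on a Sunday, so the first Monday is September 2 (1 day later).
The 3rd Monday is 2 weeks later: 2 + 14 = 16.

2047-09-16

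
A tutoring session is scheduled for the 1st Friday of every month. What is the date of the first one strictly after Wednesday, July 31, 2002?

July 2002 starts on a Monday, so its 1st Friday is July 5, 2002 (4 days in).
That is not after July 31, 2002, so look at August 2002.
August 2002 starts on a Thursday, so its 1st Friday is August 2, 2002 (1 day in).

August 2, 2002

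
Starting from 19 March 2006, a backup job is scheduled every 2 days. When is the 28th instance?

The 28th occurrence is 27 intervals after the first: 27 × 2 = 54 days after 19 March 2006.
March has 31 days — 12 days to the end of March leaves 42.
April has 30 days (12 left).
12 days into May → 12 May 2006.

12 May 2006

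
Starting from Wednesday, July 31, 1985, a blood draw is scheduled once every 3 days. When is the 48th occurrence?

The 48th occurrence is 47 intervals after the first: 47 × 3 = 141 days after July 31, 1985.
July has 31 days — 0 days to the end of July leaves 141.
August has 31 days (110 left).
September has 30 days (80 left).
October has 31 days (49 left).
November has 30 days (19 left).
19 days into December → December 19, 1985.

December 19, 1985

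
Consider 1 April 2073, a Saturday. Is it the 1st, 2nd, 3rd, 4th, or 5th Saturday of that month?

1st

Day 1 falls in week ⌈1/7⌉ of the month.
Days 1–7 hold the 1st Saturday, 8–14 the 2nd, 15–21 the 3rd, 22–28 the 4th, 29–31 the 5th.
1 is in the range for the 1st.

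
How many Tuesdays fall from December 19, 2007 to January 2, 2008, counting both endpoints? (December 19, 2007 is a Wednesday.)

December 19, 2007 is a Wednesday; the first Tuesday on or after it is December 25, 2007 (6 days later).
From December 25, 2007 to January 2, 2008: 6 + 2 = 8 days (rest of December, January).
8 ÷ 7 = 1 full weeks with remainder 1, so 1 more Tuesdays after the first → 2.

2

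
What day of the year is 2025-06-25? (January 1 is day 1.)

Days in months before June: 31 + 28 + 31 + 30 + 31 = 151.
Plus 25 days into June → day 176.

176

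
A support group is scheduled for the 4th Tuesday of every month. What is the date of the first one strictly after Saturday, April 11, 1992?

April 28, 1992

April 1992 starts on a Wednesday; its first Tuesday is the 7th, so the 4th Tuesday is the 28th — April 28, 1992.
April 28, 1992 is after April 11, 1992, so that is the next one.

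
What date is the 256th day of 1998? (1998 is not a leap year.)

January has 31 days (256 − 31 = 225 remain).
February has 28 days (225 − 28 = 197 remain).
March has 31 days (197 − 31 = 166 remain).
April has 30 days (166 − 30 = 136 remain).
May has 31 days (136 − 31 = 105 remain).
June has 30 days (105 − 30 = 75 remain).
July has 31 days (75 − 31 = 44 remain).
August has 31 days (44 − 31 = 13 remain).
13 into September → September 13.

September 13, 1998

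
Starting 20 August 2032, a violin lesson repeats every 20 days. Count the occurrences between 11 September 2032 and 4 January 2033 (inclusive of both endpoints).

5

Occurrences land 20·i days after 20 August 2032 for i = 0, 1, 2, …
11 September 2032 is 22 days after the start; 22 ÷ 20 = 1 remainder 2; since the remainder is 2, round up to i = 2. First occurrence in the window: #3 on 29 September 2032 (2×20 = 40 days in).
4 January 2033 is 137 days after the start; 137 ÷ 20 = 6 remainder 17. Last occurrence in the window: #7 on 18 December 2032.
Occurrences #3 through #7: 5 in total.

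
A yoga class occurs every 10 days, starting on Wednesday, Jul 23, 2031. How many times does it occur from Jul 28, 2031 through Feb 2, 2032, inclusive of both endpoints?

19

Occurrences land 10·i days after Jul 23, 2031 for i = 0, 1, 2, …
Jul 28, 2031 is 5 days after the start; 5 ÷ 10 = 0 remainder 5; since the remainder is 5, round up to i = 1. First occurrence in the window: #2 on Aug 2, 2031 (1×10 = 10 days in).
Feb 2, 2032 is 194 days after the start; 194 ÷ 10 = 19 remainder 4. Last occurrence in the window: #20 on Jan 29, 2032.
Occurrences #2 through #20: 19 in total.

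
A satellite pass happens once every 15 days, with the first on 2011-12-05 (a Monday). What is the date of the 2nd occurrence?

The 2nd occurrence is 1 interval after the first: 1 × 15 = 15 days after 2011-12-05.
15 days later is 2011-12-20.

2011-12-20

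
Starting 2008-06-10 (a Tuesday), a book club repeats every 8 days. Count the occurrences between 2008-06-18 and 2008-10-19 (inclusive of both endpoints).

16

Occurrences land 8·i days after 2008-06-10 for i = 0, 1, 2, …
2008-06-18 is 8 days after the start; 8 ÷ 8 = 1 remainder 0. First occurrence in the window: #2 on 2008-06-18 (1×8 = 8 days in).
2008-10-19 is 131 days after the start; 131 ÷ 8 = 16 remainder 3. Last occurrence in the window: #17 on 2008-10-16.
Occurrences #2 through #17: 16 in total.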